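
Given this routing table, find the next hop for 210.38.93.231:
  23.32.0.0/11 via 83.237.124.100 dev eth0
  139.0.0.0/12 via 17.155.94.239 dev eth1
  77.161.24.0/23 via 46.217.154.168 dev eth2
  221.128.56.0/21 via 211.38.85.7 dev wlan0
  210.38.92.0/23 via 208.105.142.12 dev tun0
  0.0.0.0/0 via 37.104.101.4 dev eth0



Longest prefix match for 210.38.93.231:
  /11 23.32.0.0: no
  /12 139.0.0.0: no
  /23 77.161.24.0: no
  /21 221.128.56.0: no
  /23 210.38.92.0: MATCH
  /0 0.0.0.0: MATCH
Selected: next-hop 208.105.142.12 via tun0 (matched /23)


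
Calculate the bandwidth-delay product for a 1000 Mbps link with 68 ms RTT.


BDP = bandwidth * RTT
= 1000 Mbps * 68 ms
= 1000 * 1e6 * 68 / 1000 bits
= 68000000 bits
= 8500000 bytes
= 8300.7812 KB
BDP = 68000000 bits (8500000 bytes)


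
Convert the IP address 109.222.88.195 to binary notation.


109 = 01101101
222 = 11011110
88 = 01011000
195 = 11000011
Binary: 01101101.11011110.01011000.11000011


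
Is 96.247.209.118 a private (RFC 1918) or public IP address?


RFC 1918 private ranges:
  10.0.0.0/8 (10.0.0.0 - 10.255.255.255)
  172.16.0.0/12 (172.16.0.0 - 172.31.255.255)
  192.168.0.0/16 (192.168.0.0 - 192.168.255.255)
Public (not in any RFC 1918 range)


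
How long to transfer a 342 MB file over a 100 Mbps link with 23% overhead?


Effective throughput = 100 * (1 - 23/100) = 77 Mbps
File size in Mb = 342 * 8 = 2736 Mb
Time = 2736 / 77
Time = 35.5325 seconds


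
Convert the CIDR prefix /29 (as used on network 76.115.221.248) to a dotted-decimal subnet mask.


/29 means 29 network bits, 3 host bits
Binary: 11111111111111111111111111111000
Mask: 255.255.255.248


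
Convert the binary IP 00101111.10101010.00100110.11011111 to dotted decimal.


00101111 = 47
10101010 = 170
00100110 = 38
11011111 = 223
IP: 47.170.38.223


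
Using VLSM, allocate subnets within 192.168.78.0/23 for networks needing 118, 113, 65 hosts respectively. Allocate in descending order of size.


118 hosts -> /25 (126 usable): 192.168.78.0/25
113 hosts -> /25 (126 usable): 192.168.78.128/25
65 hosts -> /25 (126 usable): 192.168.79.0/25
Allocation: 192.168.78.0/25 (118 hosts, 126 usable); 192.168.78.128/25 (113 hosts, 126 usable); 192.168.79.0/25 (65 hosts, 126 usable)


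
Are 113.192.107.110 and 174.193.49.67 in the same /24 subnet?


Mask: 255.255.255.0
113.192.107.110 AND mask = 113.192.107.0
174.193.49.67 AND mask = 174.193.49.0
No, different subnets (113.192.107.0 vs 174.193.49.0)


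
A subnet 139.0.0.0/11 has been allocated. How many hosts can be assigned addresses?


Host bits = 32 - 11 = 21
Total addresses = 2^21 = 2097152
Usable = total - 2 (network and broadcast)
Usable hosts: 2097150


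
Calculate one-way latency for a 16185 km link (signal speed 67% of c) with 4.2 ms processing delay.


Speed = 0.67 * 3e5 km/s = 201000 km/s
Propagation delay = 16185 / 201000 = 0.0805 s = 80.5224 ms
Processing delay = 4.2 ms
Total one-way latency = 84.7224 ms


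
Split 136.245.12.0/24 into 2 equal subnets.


New prefix = 24 + 1 = 25
Each subnet has 128 addresses
  136.245.12.0/25
  136.245.12.128/25
Subnets: 136.245.12.0/25, 136.245.12.128/25


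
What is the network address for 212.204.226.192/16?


IP:   11010100.11001100.11100010.11000000
Mask: 11111111.11111111.00000000.00000000
AND operation:
Net:  11010100.11001100.00000000.00000000
Network: 212.204.0.0/16


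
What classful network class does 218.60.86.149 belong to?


First octet: 218
Binary: 11011010
110xxxxx -> Class C (192-223)
Class C, default mask 255.255.255.0 (/24)


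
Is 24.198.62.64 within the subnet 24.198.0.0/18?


Subnet network: 24.198.0.0
Test IP AND mask: 24.198.0.0
Yes, 24.198.62.64 is in 24.198.0.0/18


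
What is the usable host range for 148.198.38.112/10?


Network: 148.192.0.0
Broadcast: 148.255.255.255
First usable = network + 1
Last usable = broadcast - 1
Range: 148.192.0.1 to 148.255.255.254


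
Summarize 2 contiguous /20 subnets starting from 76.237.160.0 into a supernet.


Original prefix: /20
Number of subnets: 2 = 2^1
New prefix = 20 - 1 = 19
Supernet: 76.237.160.0/19


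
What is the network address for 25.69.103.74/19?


IP:   00011001.01000101.01100111.01001010
Mask: 11111111.11111111.11100000.00000000
AND operation:
Net:  00011001.01000101.01100000.00000000
Network: 25.69.96.0/19


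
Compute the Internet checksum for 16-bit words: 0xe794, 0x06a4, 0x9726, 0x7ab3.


Sum all words (with carry folding):
+ 0xe794 = 0xe794
+ 0x06a4 = 0xee38
+ 0x9726 = 0x855f
+ 0x7ab3 = 0x0013
One's complement: ~0x0013
Checksum = 0xffec


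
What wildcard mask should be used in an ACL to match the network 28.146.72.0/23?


Subnet mask: 255.255.254.0
Wildcard = 255.255.255.255 - subnet mask
255 - 255 = 0
255 - 255 = 0
255 - 254 = 1
255 - 0 = 255
Wildcard: 0.0.1.255


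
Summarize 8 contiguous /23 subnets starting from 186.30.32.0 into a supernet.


Original prefix: /23
Number of subnets: 8 = 2^3
New prefix = 23 - 3 = 20
Supernet: 186.30.32.0/20


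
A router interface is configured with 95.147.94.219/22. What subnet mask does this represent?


/22 means 22 network bits, 10 host bits
Binary: 11111111111111111111110000000000
Mask: 255.255.252.0


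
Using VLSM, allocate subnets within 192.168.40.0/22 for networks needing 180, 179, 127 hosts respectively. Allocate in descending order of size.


180 hosts -> /24 (254 usable): 192.168.40.0/24
179 hosts -> /24 (254 usable): 192.168.41.0/24
127 hosts -> /24 (254 usable): 192.168.42.0/24
Allocation: 192.168.40.0/24 (180 hosts, 254 usable); 192.168.41.0/24 (179 hosts, 254 usable); 192.168.42.0/24 (127 hosts, 254 usable)


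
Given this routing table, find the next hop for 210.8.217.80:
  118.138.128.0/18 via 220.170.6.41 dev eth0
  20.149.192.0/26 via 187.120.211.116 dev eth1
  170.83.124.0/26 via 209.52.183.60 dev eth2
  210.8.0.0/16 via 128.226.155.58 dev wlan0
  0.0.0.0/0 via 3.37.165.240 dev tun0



Longest prefix match for 210.8.217.80:
  /18 118.138.128.0: no
  /26 20.149.192.0: no
  /26 170.83.124.0: no
  /16 210.8.0.0: MATCH
  /0 0.0.0.0: MATCH
Selected: next-hop 128.226.155.58 via wlan0 (matched /16)


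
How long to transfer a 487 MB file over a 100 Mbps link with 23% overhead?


Effective throughput = 100 * (1 - 23/100) = 77 Mbps
File size in Mb = 487 * 8 = 3896 Mb
Time = 3896 / 77
Time = 50.5974 seconds


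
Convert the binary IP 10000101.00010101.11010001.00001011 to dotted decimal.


10000101 = 133
00010101 = 21
11010001 = 209
00001011 = 11
IP: 133.21.209.11


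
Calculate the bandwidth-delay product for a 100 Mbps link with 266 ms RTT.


BDP = bandwidth * RTT
= 100 Mbps * 266 ms
= 100 * 1e6 * 266 / 1000 bits
= 26600000 bits
= 3325000 bytes
= 3247.0703 KB
BDP = 26600000 bits (3325000 bytes)


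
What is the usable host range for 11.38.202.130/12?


Network: 11.32.0.0
Broadcast: 11.47.255.255
First usable = network + 1
Last usable = broadcast - 1
Range: 11.32.0.1 to 11.47.255.254


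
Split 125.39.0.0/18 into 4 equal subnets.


New prefix = 18 + 2 = 20
Each subnet has 4096 addresses
  125.39.0.0/20
  125.39.16.0/20
  125.39.32.0/20
  125.39.48.0/20
Subnets: 125.39.0.0/20, 125.39.16.0/20, 125.39.32.0/20, 125.39.48.0/20


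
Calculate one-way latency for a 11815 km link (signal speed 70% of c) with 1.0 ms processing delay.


Speed = 0.7 * 3e5 km/s = 210000 km/s
Propagation delay = 11815 / 210000 = 0.0563 s = 56.2619 ms
Processing delay = 1.0 ms
Total one-way latency = 57.2619 ms


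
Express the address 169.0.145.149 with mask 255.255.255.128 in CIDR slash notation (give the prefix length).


Binary: 11111111.11111111.11111111.10000000
Count leading 1s
Prefix: /25


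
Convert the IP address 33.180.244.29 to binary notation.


33 = 00100001
180 = 10110100
244 = 11110100
29 = 00011101
Binary: 00100001.10110100.11110100.00011101


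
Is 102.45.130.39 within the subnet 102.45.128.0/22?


Subnet network: 102.45.128.0
Test IP AND mask: 102.45.128.0
Yes, 102.45.130.39 is in 102.45.128.0/22


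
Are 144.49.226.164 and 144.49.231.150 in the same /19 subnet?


Mask: 255.255.224.0
144.49.226.164 AND mask = 144.49.224.0
144.49.231.150 AND mask = 144.49.224.0
Yes, same subnet (144.49.224.0)


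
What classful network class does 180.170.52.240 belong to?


First octet: 180
Binary: 10110100
10xxxxxx -> Class B (128-191)
Class B, default mask 255.255.0.0 (/16)


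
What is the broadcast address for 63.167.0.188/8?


Network: 63.0.0.0/8
Host bits = 24
Set all host bits to 1:
Broadcast: 63.255.255.255


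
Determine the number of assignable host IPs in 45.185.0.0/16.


Host bits = 32 - 16 = 16
Total addresses = 2^16 = 65536
Usable = total - 2 (network and broadcast)
Usable hosts: 65534


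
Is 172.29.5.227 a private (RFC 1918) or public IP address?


RFC 1918 private ranges:
  10.0.0.0/8 (10.0.0.0 - 10.255.255.255)
  172.16.0.0/12 (172.16.0.0 - 172.31.255.255)
  192.168.0.0/16 (192.168.0.0 - 192.168.255.255)
Private (in 172.16.0.0/12)


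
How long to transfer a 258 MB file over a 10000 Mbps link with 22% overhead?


Effective throughput = 10000 * (1 - 22/100) = 7800 Mbps
File size in Mb = 258 * 8 = 2064 Mb
Time = 2064 / 7800
Time = 0.2646 seconds


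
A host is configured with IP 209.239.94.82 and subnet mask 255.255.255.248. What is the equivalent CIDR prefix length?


Binary: 11111111.11111111.11111111.11111000
Count leading 1s
Prefix: /29


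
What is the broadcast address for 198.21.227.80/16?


Network: 198.21.0.0/16
Host bits = 16
Set all host bits to 1:
Broadcast: 198.21.255.255


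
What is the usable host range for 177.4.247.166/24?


Network: 177.4.247.0
Broadcast: 177.4.247.255
First usable = network + 1
Last usable = broadcast - 1
Range: 177.4.247.1 to 177.4.247.254


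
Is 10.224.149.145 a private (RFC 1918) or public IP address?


RFC 1918 private ranges:
  10.0.0.0/8 (10.0.0.0 - 10.255.255.255)
  172.16.0.0/12 (172.16.0.0 - 172.31.255.255)
  192.168.0.0/16 (192.168.0.0 - 192.168.255.255)
Private (in 10.0.0.0/8)


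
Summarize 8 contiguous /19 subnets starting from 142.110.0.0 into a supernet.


Original prefix: /19
Number of subnets: 8 = 2^3
New prefix = 19 - 3 = 16
Supernet: 142.110.0.0/16


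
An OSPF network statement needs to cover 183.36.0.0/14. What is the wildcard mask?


Subnet mask: 255.252.0.0
Wildcard = 255.255.255.255 - subnet mask
255 - 255 = 0
255 - 252 = 3
255 - 0 = 255
255 - 0 = 255
Wildcard: 0.3.255.255


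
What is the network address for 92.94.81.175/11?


IP:   01011100.01011110.01010001.10101111
Mask: 11111111.11100000.00000000.00000000
AND operation:
Net:  01011100.01000000.00000000.00000000
Network: 92.64.0.0/11


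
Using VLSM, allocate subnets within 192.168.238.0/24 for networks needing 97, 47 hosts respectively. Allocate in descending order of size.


97 hosts -> /25 (126 usable): 192.168.238.0/25
47 hosts -> /26 (62 usable): 192.168.238.128/26
Allocation: 192.168.238.0/25 (97 hosts, 126 usable); 192.168.238.128/26 (47 hosts, 62 usable)


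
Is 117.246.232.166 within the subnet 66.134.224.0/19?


Subnet network: 66.134.224.0
Test IP AND mask: 117.246.224.0
No, 117.246.232.166 is not in 66.134.224.0/19


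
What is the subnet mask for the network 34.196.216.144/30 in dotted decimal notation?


/30 means 30 network bits, 2 host bits
Binary: 11111111111111111111111111111100
Mask: 255.255.255.252


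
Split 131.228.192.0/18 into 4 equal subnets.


New prefix = 18 + 2 = 20
Each subnet has 4096 addresses
  131.228.192.0/20
  131.228.208.0/20
  131.228.224.0/20
  131.228.240.0/20
Subnets: 131.228.192.0/20, 131.228.208.0/20, 131.228.224.0/20, 131.228.240.0/20


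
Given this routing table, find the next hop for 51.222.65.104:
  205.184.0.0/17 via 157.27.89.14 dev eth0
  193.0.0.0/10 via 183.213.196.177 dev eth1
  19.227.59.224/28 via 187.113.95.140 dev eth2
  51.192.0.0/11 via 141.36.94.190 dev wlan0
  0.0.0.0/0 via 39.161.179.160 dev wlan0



Longest prefix match for 51.222.65.104:
  /17 205.184.0.0: no
  /10 193.0.0.0: no
  /28 19.227.59.224: no
  /11 51.192.0.0: MATCH
  /0 0.0.0.0: MATCH
Selected: next-hop 141.36.94.190 via wlan0 (matched /11)


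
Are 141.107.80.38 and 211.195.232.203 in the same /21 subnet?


Mask: 255.255.248.0
141.107.80.38 AND mask = 141.107.80.0
211.195.232.203 AND mask = 211.195.232.0
No, different subnets (141.107.80.0 vs 211.195.232.0)


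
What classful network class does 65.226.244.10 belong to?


First octet: 65
Binary: 01000001
0xxxxxxx -> Class A (1-126)
Class A, default mask 255.0.0.0 (/8)


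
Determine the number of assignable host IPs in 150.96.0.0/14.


Host bits = 32 - 14 = 18
Total addresses = 2^18 = 262144
Usable = total - 2 (network and broadcast)
Usable hosts: 262142


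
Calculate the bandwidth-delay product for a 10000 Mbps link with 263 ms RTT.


BDP = bandwidth * RTT
= 10000 Mbps * 263 ms
= 10000 * 1e6 * 263 / 1000 bits
= 2630000000 bits
= 328750000 bytes
= 321044.9219 KB
BDP = 2630000000 bits (328750000 bytes)


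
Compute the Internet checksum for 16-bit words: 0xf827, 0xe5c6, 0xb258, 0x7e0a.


Sum all words (with carry folding):
+ 0xf827 = 0xf827
+ 0xe5c6 = 0xddee
+ 0xb258 = 0x9047
+ 0x7e0a = 0x0e52
One's complement: ~0x0e52
Checksum = 0xf1ad


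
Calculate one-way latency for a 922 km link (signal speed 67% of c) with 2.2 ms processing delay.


Speed = 0.67 * 3e5 km/s = 201000 km/s
Propagation delay = 922 / 201000 = 0.0046 s = 4.5871 ms
Processing delay = 2.2 ms
Total one-way latency = 6.7871 ms


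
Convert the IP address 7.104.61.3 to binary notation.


7 = 00000111
104 = 01101000
61 = 00111101
3 = 00000011
Binary: 00000111.01101000.00111101.00000011


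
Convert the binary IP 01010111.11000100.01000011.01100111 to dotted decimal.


01010111 = 87
11000100 = 196
01000011 = 67
01100111 = 103
IP: 87.196.67.103


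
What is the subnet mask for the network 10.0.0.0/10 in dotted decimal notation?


/10 means 10 network bits, 22 host bits
Binary: 11111111110000000000000000000000
Mask: 255.192.0.0


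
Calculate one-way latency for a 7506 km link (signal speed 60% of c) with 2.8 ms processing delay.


Speed = 0.6 * 3e5 km/s = 180000 km/s
Propagation delay = 7506 / 180000 = 0.0417 s = 41.7 ms
Processing delay = 2.8 ms
Total one-way latency = 44.5 ms


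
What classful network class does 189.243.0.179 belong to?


First octet: 189
Binary: 10111101
10xxxxxx -> Class B (128-191)
Class B, default mask 255.255.0.0 (/16)


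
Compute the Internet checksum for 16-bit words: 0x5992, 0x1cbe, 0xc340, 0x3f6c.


Sum all words (with carry folding):
+ 0x5992 = 0x5992
+ 0x1cbe = 0x7650
+ 0xc340 = 0x3991
+ 0x3f6c = 0x78fd
One's complement: ~0x78fd
Checksum = 0x8702


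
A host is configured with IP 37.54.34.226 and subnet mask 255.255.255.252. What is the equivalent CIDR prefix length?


Binary: 11111111.11111111.11111111.11111100
Count leading 1s
Prefix: /30


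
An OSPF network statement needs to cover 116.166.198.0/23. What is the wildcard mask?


Subnet mask: 255.255.254.0
Wildcard = 255.255.255.255 - subnet mask
255 - 255 = 0
255 - 255 = 0
255 - 254 = 1
255 - 0 = 255
Wildcard: 0.0.1.255


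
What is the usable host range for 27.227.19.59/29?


Network: 27.227.19.56
Broadcast: 27.227.19.63
First usable = network + 1
Last usable = broadcast - 1
Range: 27.227.19.57 to 27.227.19.62


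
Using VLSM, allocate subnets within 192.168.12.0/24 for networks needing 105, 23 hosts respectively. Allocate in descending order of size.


105 hosts -> /25 (126 usable): 192.168.12.0/25
23 hosts -> /27 (30 usable): 192.168.12.128/27
Allocation: 192.168.12.0/25 (105 hosts, 126 usable); 192.168.12.128/27 (23 hosts, 30 usable)


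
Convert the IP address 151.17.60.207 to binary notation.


151 = 10010111
17 = 00010001
60 = 00111100
207 = 11001111
Binary: 10010111.00010001.00111100.11001111


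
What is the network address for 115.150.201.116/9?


IP:   01110011.10010110.11001001.01110100
Mask: 11111111.10000000.00000000.00000000
AND operation:
Net:  01110011.10000000.00000000.00000000
Network: 115.128.0.0/9


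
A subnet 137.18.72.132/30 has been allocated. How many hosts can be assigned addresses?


Host bits = 32 - 30 = 2
Total addresses = 2^2 = 4
Usable = total - 2 (network and broadcast)
Usable hosts: 2


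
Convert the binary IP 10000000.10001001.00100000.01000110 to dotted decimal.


10000000 = 128
10001001 = 137
00100000 = 32
01000110 = 70
IP: 128.137.32.70


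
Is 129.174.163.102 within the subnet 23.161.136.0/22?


Subnet network: 23.161.136.0
Test IP AND mask: 129.174.160.0
No, 129.174.163.102 is not in 23.161.136.0/22


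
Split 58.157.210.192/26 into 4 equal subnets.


New prefix = 26 + 2 = 28
Each subnet has 16 addresses
  58.157.210.192/28
  58.157.210.208/28
  58.157.210.224/28
  58.157.210.240/28
Subnets: 58.157.210.192/28, 58.157.210.208/28, 58.157.210.224/28, 58.157.210.240/28


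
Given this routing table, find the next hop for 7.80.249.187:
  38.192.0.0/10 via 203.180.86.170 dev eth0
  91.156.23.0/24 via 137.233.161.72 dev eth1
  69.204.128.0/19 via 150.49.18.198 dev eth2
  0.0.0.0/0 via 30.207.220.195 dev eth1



Longest prefix match for 7.80.249.187:
  /10 38.192.0.0: no
  /24 91.156.23.0: no
  /19 69.204.128.0: no
  /0 0.0.0.0: MATCH
Selected: next-hop 30.207.220.195 via eth1 (matched /0)


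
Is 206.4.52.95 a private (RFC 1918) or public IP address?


RFC 1918 private ranges:
  10.0.0.0/8 (10.0.0.0 - 10.255.255.255)
  172.16.0.0/12 (172.16.0.0 - 172.31.255.255)
  192.168.0.0/16 (192.168.0.0 - 192.168.255.255)
Public (not in any RFC 1918 range)


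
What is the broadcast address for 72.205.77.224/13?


Network: 72.200.0.0/13
Host bits = 19
Set all host bits to 1:
Broadcast: 72.207.255.255


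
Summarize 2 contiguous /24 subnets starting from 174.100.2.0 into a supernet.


Original prefix: /24
Number of subnets: 2 = 2^1
New prefix = 24 - 1 = 23
Supernet: 174.100.2.0/23


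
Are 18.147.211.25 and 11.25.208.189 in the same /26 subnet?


Mask: 255.255.255.192
18.147.211.25 AND mask = 18.147.211.0
11.25.208.189 AND mask = 11.25.208.128
No, different subnets (18.147.211.0 vs 11.25.208.128)


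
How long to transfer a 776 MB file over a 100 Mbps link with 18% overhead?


Effective throughput = 100 * (1 - 18/100) = 82 Mbps
File size in Mb = 776 * 8 = 6208 Mb
Time = 6208 / 82
Time = 75.7073 seconds


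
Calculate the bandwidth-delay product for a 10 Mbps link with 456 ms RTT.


BDP = bandwidth * RTT
= 10 Mbps * 456 ms
= 10 * 1e6 * 456 / 1000 bits
= 4560000 bits
= 570000 bytes
= 556.6406 KB
BDP = 4560000 bits (570000 bytes)


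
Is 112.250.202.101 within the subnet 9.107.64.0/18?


Subnet network: 9.107.64.0
Test IP AND mask: 112.250.192.0
No, 112.250.202.101 is not in 9.107.64.0/18


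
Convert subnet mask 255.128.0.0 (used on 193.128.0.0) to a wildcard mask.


Subnet mask: 255.128.0.0
Wildcard = 255.255.255.255 - subnet mask
255 - 255 = 0
255 - 128 = 127
255 - 0 = 255
255 - 0 = 255
Wildcard: 0.127.255.255


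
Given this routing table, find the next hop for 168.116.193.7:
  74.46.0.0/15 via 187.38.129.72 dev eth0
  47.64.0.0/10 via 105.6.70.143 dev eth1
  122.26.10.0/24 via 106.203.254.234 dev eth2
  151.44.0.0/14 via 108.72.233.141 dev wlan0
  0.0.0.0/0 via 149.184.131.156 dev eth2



Longest prefix match for 168.116.193.7:
  /15 74.46.0.0: no
  /10 47.64.0.0: no
  /24 122.26.10.0: no
  /14 151.44.0.0: no
  /0 0.0.0.0: MATCH
Selected: next-hop 149.184.131.156 via eth2 (matched /0)


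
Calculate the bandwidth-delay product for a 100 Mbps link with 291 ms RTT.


BDP = bandwidth * RTT
= 100 Mbps * 291 ms
= 100 * 1e6 * 291 / 1000 bits
= 29100000 bits
= 3637500 bytes
= 3552.2461 KB
BDP = 29100000 bits (3637500 bytes)


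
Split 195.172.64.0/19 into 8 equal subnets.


New prefix = 19 + 3 = 22
Each subnet has 1024 addresses
  195.172.64.0/22
  195.172.68.0/22
  195.172.72.0/22
  195.172.76.0/22
  195.172.80.0/22
  195.172.84.0/22
  195.172.88.0/22
  195.172.92.0/22
Subnets: 195.172.64.0/22, 195.172.68.0/22, 195.172.72.0/22, 195.172.76.0/22, 195.172.80.0/22, 195.172.84.0/22, 195.172.88.0/22, 195.172.92.0/22


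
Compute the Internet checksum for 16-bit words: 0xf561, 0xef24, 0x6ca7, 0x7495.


Sum all words (with carry folding):
+ 0xf561 = 0xf561
+ 0xef24 = 0xe486
+ 0x6ca7 = 0x512e
+ 0x7495 = 0xc5c3
One's complement: ~0xc5c3
Checksum = 0x3a3c


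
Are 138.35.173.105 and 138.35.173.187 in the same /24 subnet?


Mask: 255.255.255.0
138.35.173.105 AND mask = 138.35.173.0
138.35.173.187 AND mask = 138.35.173.0
Yes, same subnet (138.35.173.0)


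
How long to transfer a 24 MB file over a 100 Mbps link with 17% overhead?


Effective throughput = 100 * (1 - 17/100) = 83 Mbps
File size in Mb = 24 * 8 = 192 Mb
Time = 192 / 83
Time = 2.3133 seconds


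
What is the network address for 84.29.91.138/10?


IP:   01010100.00011101.01011011.10001010
Mask: 11111111.11000000.00000000.00000000
AND operation:
Net:  01010100.00000000.00000000.00000000
Network: 84.0.0.0/10


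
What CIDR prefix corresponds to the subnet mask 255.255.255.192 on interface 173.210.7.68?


Binary: 11111111.11111111.11111111.11000000
Count leading 1s
Prefix: /26


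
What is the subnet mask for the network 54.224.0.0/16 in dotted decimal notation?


/16 means 16 network bits, 16 host bits
Binary: 11111111111111110000000000000000
Mask: 255.255.0.0


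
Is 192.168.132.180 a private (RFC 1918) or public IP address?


RFC 1918 private ranges:
  10.0.0.0/8 (10.0.0.0 - 10.255.255.255)
  172.16.0.0/12 (172.16.0.0 - 172.31.255.255)
  192.168.0.0/16 (192.168.0.0 - 192.168.255.255)
Private (in 192.168.0.0/16)


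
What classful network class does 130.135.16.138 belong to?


First octet: 130
Binary: 10000010
10xxxxxx -> Class B (128-191)
Class B, default mask 255.255.0.0 (/16)


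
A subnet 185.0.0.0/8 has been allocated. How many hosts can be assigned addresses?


Host bits = 32 - 8 = 24
Total addresses = 2^24 = 16777216
Usable = total - 2 (network and broadcast)
Usable hosts: 16777214


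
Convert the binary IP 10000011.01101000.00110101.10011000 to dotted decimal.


10000011 = 131
01101000 = 104
00110101 = 53
10011000 = 152
IP: 131.104.53.152


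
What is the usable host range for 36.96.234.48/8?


Network: 36.0.0.0
Broadcast: 36.255.255.255
First usable = network + 1
Last usable = broadcast - 1
Range: 36.0.0.1 to 36.255.255.254


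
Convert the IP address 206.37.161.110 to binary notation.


206 = 11001110
37 = 00100101
161 = 10100001
110 = 01101110
Binary: 11001110.00100101.10100001.01101110


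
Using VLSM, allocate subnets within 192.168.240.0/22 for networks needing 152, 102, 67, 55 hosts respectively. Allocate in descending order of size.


152 hosts -> /24 (254 usable): 192.168.240.0/24
102 hosts -> /25 (126 usable): 192.168.241.0/25
67 hosts -> /25 (126 usable): 192.168.241.128/25
55 hosts -> /26 (62 usable): 192.168.242.0/26
Allocation: 192.168.240.0/24 (152 hosts, 254 usable); 192.168.241.0/25 (102 hosts, 126 usable); 192.168.241.128/25 (67 hosts, 126 usable); 192.168.242.0/26 (55 hosts, 62 usable)


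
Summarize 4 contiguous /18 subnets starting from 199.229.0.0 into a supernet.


Original prefix: /18
Number of subnets: 4 = 2^2
New prefix = 18 - 2 = 16
Supernet: 199.229.0.0/16


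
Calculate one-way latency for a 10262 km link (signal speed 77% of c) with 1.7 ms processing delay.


Speed = 0.77 * 3e5 km/s = 231000 km/s
Propagation delay = 10262 / 231000 = 0.0444 s = 44.4242 ms
Processing delay = 1.7 ms
Total one-way latency = 46.1242 ms


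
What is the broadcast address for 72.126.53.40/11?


Network: 72.96.0.0/11
Host bits = 21
Set all host bits to 1:
Broadcast: 72.127.255.255


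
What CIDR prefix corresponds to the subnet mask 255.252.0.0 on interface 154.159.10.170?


Binary: 11111111.11111100.00000000.00000000
Count leading 1s
Prefix: /14


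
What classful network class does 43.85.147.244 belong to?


First octet: 43
Binary: 00101011
0xxxxxxx -> Class A (1-126)
Class A, default mask 255.0.0.0 (/8)


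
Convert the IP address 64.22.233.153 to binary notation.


64 = 01000000
22 = 00010110
233 = 11101001
153 = 10011001
Binary: 01000000.00010110.11101001.10011001


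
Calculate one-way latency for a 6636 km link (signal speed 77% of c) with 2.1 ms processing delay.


Speed = 0.77 * 3e5 km/s = 231000 km/s
Propagation delay = 6636 / 231000 = 0.0287 s = 28.7273 ms
Processing delay = 2.1 ms
Total one-way latency = 30.8273 ms


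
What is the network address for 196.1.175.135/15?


IP:   11000100.00000001.10101111.10000111
Mask: 11111111.11111110.00000000.00000000
AND operation:
Net:  11000100.00000000.00000000.00000000
Network: 196.0.0.0/15


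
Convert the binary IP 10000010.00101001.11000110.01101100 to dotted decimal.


10000010 = 130
00101001 = 41
11000110 = 198
01101100 = 108
IP: 130.41.198.108


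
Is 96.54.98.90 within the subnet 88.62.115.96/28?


Subnet network: 88.62.115.96
Test IP AND mask: 96.54.98.80
No, 96.54.98.90 is not in 88.62.115.96/28


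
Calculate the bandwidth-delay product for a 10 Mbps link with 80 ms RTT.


BDP = bandwidth * RTT
= 10 Mbps * 80 ms
= 10 * 1e6 * 80 / 1000 bits
= 800000 bits
= 100000 bytes
= 97.6562 KB
BDP = 800000 bits (100000 bytes)


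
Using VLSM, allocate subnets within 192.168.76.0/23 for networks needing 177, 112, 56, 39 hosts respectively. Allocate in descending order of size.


177 hosts -> /24 (254 usable): 192.168.76.0/24
112 hosts -> /25 (126 usable): 192.168.77.0/25
56 hosts -> /26 (62 usable): 192.168.77.128/26
39 hosts -> /26 (62 usable): 192.168.77.192/26
Allocation: 192.168.76.0/24 (177 hosts, 254 usable); 192.168.77.0/25 (112 hosts, 126 usable); 192.168.77.128/26 (56 hosts, 62 usable); 192.168.77.192/26 (39 hosts, 62 usable)


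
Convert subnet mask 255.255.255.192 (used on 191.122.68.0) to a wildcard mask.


Subnet mask: 255.255.255.192
Wildcard = 255.255.255.255 - subnet mask
255 - 255 = 0
255 - 255 = 0
255 - 255 = 0
255 - 192 = 63
Wildcard: 0.0.0.63


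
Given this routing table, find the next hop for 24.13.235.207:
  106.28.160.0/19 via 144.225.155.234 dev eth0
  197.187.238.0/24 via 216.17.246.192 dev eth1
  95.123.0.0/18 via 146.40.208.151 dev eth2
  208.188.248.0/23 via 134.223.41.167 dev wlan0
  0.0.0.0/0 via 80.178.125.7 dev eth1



Longest prefix match for 24.13.235.207:
  /19 106.28.160.0: no
  /24 197.187.238.0: no
  /18 95.123.0.0: no
  /23 208.188.248.0: no
  /0 0.0.0.0: MATCH
Selected: next-hop 80.178.125.7 via eth1 (matched /0)


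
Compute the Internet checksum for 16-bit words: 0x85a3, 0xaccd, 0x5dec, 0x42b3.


Sum all words (with carry folding):
+ 0x85a3 = 0x85a3
+ 0xaccd = 0x3271
+ 0x5dec = 0x905d
+ 0x42b3 = 0xd310
One's complement: ~0xd310
Checksum = 0x2cef


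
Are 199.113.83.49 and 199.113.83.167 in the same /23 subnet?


Mask: 255.255.254.0
199.113.83.49 AND mask = 199.113.82.0
199.113.83.167 AND mask = 199.113.82.0
Yes, same subnet (199.113.82.0)


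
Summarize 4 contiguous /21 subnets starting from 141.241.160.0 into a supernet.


Original prefix: /21
Number of subnets: 4 = 2^2
New prefix = 21 - 2 = 19
Supernet: 141.241.160.0/19


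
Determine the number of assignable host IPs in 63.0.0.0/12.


Host bits = 32 - 12 = 20
Total addresses = 2^20 = 1048576
Usable = total - 2 (network and broadcast)
Usable hosts: 1048574


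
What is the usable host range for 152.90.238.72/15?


Network: 152.90.0.0
Broadcast: 152.91.255.255
First usable = network + 1
Last usable = broadcast - 1
Range: 152.90.0.1 to 152.91.255.254


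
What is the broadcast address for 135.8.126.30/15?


Network: 135.8.0.0/15
Host bits = 17
Set all host bits to 1:
Broadcast: 135.9.255.255


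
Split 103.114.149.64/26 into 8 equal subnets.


New prefix = 26 + 3 = 29
Each subnet has 8 addresses
  103.114.149.64/29
  103.114.149.72/29
  103.114.149.80/29
  103.114.149.88/29
  103.114.149.96/29
  103.114.149.104/29
  103.114.149.112/29
  103.114.149.120/29
Subnets: 103.114.149.64/29, 103.114.149.72/29, 103.114.149.80/29, 103.114.149.88/29, 103.114.149.96/29, 103.114.149.104/29, 103.114.149.112/29, 103.114.149.120/29


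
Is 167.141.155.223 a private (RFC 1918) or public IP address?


RFC 1918 private ranges:
  10.0.0.0/8 (10.0.0.0 - 10.255.255.255)
  172.16.0.0/12 (172.16.0.0 - 172.31.255.255)
  192.168.0.0/16 (192.168.0.0 - 192.168.255.255)
Public (not in any RFC 1918 range)


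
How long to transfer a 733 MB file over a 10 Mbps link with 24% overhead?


Effective throughput = 10 * (1 - 24/100) = 7.6 Mbps
File size in Mb = 733 * 8 = 5864 Mb
Time = 5864 / 7.6
Time = 771.5789 seconds


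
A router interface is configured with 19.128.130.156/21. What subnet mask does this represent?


/21 means 21 network bits, 11 host bits
Binary: 11111111111111111111100000000000
Mask: 255.255.248.0


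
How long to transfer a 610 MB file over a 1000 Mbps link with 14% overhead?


Effective throughput = 1000 * (1 - 14/100) = 860 Mbps
File size in Mb = 610 * 8 = 4880 Mb
Time = 4880 / 860
Time = 5.6744 seconds


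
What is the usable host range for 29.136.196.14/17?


Network: 29.136.128.0
Broadcast: 29.136.255.255
First usable = network + 1
Last usable = broadcast - 1
Range: 29.136.128.1 to 29.136.255.254


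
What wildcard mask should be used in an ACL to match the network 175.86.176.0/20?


Subnet mask: 255.255.240.0
Wildcard = 255.255.255.255 - subnet mask
255 - 255 = 0
255 - 255 = 0
255 - 240 = 15
255 - 0 = 255
Wildcard: 0.0.15.255


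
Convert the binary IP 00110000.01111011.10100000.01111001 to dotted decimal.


00110000 = 48
01111011 = 123
10100000 = 160
01111001 = 121
IP: 48.123.160.121


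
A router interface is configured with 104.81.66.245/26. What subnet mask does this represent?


/26 means 26 network bits, 6 host bits
Binary: 11111111111111111111111111000000
Mask: 255.255.255.192


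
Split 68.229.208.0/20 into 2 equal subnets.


New prefix = 20 + 1 = 21
Each subnet has 2048 addresses
  68.229.208.0/21
  68.229.216.0/21
Subnets: 68.229.208.0/21, 68.229.216.0/21


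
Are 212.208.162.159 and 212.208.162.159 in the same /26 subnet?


Mask: 255.255.255.192
212.208.162.159 AND mask = 212.208.162.128
212.208.162.159 AND mask = 212.208.162.128
Yes, same subnet (212.208.162.128)


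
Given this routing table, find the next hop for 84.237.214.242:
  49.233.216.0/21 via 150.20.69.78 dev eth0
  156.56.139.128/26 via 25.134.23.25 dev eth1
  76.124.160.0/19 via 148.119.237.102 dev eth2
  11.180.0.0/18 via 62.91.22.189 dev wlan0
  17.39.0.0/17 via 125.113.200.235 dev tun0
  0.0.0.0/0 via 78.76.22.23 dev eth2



Longest prefix match for 84.237.214.242:
  /21 49.233.216.0: no
  /26 156.56.139.128: no
  /19 76.124.160.0: no
  /18 11.180.0.0: no
  /17 17.39.0.0: no
  /0 0.0.0.0: MATCH
Selected: next-hop 78.76.22.23 via eth2 (matched /0)


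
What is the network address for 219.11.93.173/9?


IP:   11011011.00001011.01011101.10101101
Mask: 11111111.10000000.00000000.00000000
AND operation:
Net:  11011011.00000000.00000000.00000000
Network: 219.0.0.0/9


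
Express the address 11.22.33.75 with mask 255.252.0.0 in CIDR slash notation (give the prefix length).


Binary: 11111111.11111100.00000000.00000000
Count leading 1s
Prefix: /14


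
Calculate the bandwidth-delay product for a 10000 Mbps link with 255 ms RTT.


BDP = bandwidth * RTT
= 10000 Mbps * 255 ms
= 10000 * 1e6 * 255 / 1000 bits
= 2550000000 bits
= 318750000 bytes
= 311279.2969 KB
BDP = 2550000000 bits (318750000 bytes)


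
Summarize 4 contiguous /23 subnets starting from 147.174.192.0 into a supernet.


Original prefix: /23
Number of subnets: 4 = 2^2
New prefix = 23 - 2 = 21
Supernet: 147.174.192.0/21


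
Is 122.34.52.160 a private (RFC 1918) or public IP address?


RFC 1918 private ranges:
  10.0.0.0/8 (10.0.0.0 - 10.255.255.255)
  172.16.0.0/12 (172.16.0.0 - 172.31.255.255)
  192.168.0.0/16 (192.168.0.0 - 192.168.255.255)
Public (not in any RFC 1918 range)


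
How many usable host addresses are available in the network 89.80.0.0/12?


Host bits = 32 - 12 = 20
Total addresses = 2^20 = 1048576
Usable = total - 2 (network and broadcast)
Usable hosts: 1048574


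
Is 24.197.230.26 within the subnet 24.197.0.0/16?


Subnet network: 24.197.0.0
Test IP AND mask: 24.197.0.0
Yes, 24.197.230.26 is in 24.197.0.0/16


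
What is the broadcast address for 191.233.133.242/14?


Network: 191.232.0.0/14
Host bits = 18
Set all host bits to 1:
Broadcast: 191.235.255.255


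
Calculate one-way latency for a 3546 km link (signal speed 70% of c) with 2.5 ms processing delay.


Speed = 0.7 * 3e5 km/s = 210000 km/s
Propagation delay = 3546 / 210000 = 0.0169 s = 16.8857 ms
Processing delay = 2.5 ms
Total one-way latency = 19.3857 ms


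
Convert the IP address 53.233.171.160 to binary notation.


53 = 00110101
233 = 11101001
171 = 10101011
160 = 10100000
Binary: 00110101.11101001.10101011.10100000


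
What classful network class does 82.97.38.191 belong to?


First octet: 82
Binary: 01010010
0xxxxxxx -> Class A (1-126)
Class A, default mask 255.0.0.0 (/8)


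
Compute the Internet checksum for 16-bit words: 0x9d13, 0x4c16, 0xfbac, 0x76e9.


Sum all words (with carry folding):
+ 0x9d13 = 0x9d13
+ 0x4c16 = 0xe929
+ 0xfbac = 0xe4d6
+ 0x76e9 = 0x5bc0
One's complement: ~0x5bc0
Checksum = 0xa43f


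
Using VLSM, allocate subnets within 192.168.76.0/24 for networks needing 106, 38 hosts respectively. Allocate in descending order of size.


106 hosts -> /25 (126 usable): 192.168.76.0/25
38 hosts -> /26 (62 usable): 192.168.76.128/26
Allocation: 192.168.76.0/25 (106 hosts, 126 usable); 192.168.76.128/26 (38 hosts, 62 usable)


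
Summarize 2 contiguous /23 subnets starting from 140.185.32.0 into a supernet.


Original prefix: /23
Number of subnets: 2 = 2^1
New prefix = 23 - 1 = 22
Supernet: 140.185.32.0/22


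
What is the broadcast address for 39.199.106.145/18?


Network: 39.199.64.0/18
Host bits = 14
Set all host bits to 1:
Broadcast: 39.199.127.255


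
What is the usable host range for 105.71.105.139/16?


Network: 105.71.0.0
Broadcast: 105.71.255.255
First usable = network + 1
Last usable = broadcast - 1
Range: 105.71.0.1 to 105.71.255.254


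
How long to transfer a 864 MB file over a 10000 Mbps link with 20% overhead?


Effective throughput = 10000 * (1 - 20/100) = 8000 Mbps
File size in Mb = 864 * 8 = 6912 Mb
Time = 6912 / 8000
Time = 0.864 seconds


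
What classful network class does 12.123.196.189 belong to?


First octet: 12
Binary: 00001100
0xxxxxxx -> Class A (1-126)
Class A, default mask 255.0.0.0 (/8)


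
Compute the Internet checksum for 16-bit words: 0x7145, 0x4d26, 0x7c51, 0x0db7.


Sum all words (with carry folding):
+ 0x7145 = 0x7145
+ 0x4d26 = 0xbe6b
+ 0x7c51 = 0x3abd
+ 0x0db7 = 0x4874
One's complement: ~0x4874
Checksum = 0xb78b


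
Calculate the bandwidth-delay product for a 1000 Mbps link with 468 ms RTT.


BDP = bandwidth * RTT
= 1000 Mbps * 468 ms
= 1000 * 1e6 * 468 / 1000 bits
= 468000000 bits
= 58500000 bytes
= 57128.9062 KB
BDP = 468000000 bits (58500000 bytes)


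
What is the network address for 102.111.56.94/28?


IP:   01100110.01101111.00111000.01011110
Mask: 11111111.11111111.11111111.11110000
AND operation:
Net:  01100110.01101111.00111000.01010000
Network: 102.111.56.80/28


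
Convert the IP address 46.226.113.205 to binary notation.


46 = 00101110
226 = 11100010
113 = 01110001
205 = 11001101
Binary: 00101110.11100010.01110001.11001101


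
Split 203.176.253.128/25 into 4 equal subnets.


New prefix = 25 + 2 = 27
Each subnet has 32 addresses
  203.176.253.128/27
  203.176.253.160/27
  203.176.253.192/27
  203.176.253.224/27
Subnets: 203.176.253.128/27, 203.176.253.160/27, 203.176.253.192/27, 203.176.253.224/27


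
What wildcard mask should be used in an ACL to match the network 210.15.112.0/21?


Subnet mask: 255.255.248.0
Wildcard = 255.255.255.255 - subnet mask
255 - 255 = 0
255 - 255 = 0
255 - 248 = 7
255 - 0 = 255
Wildcard: 0.0.7.255


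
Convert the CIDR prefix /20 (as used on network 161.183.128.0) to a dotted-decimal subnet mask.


/20 means 20 network bits, 12 host bits
Binary: 11111111111111111111000000000000
Mask: 255.255.240.0


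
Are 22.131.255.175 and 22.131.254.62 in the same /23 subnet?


Mask: 255.255.254.0
22.131.255.175 AND mask = 22.131.254.0
22.131.254.62 AND mask = 22.131.254.0
Yes, same subnet (22.131.254.0)


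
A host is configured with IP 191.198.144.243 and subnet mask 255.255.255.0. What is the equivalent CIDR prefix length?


Binary: 11111111.11111111.11111111.00000000
Count leading 1s
Prefix: /24


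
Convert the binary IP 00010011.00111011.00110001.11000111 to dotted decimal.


00010011 = 19
00111011 = 59
00110001 = 49
11000111 = 199
IP: 19.59.49.199


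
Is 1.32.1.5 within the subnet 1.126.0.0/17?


Subnet network: 1.126.0.0
Test IP AND mask: 1.32.0.0
No, 1.32.1.5 is not in 1.126.0.0/17


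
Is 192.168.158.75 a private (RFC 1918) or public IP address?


RFC 1918 private ranges:
  10.0.0.0/8 (10.0.0.0 - 10.255.255.255)
  172.16.0.0/12 (172.16.0.0 - 172.31.255.255)
  192.168.0.0/16 (192.168.0.0 - 192.168.255.255)
Private (in 192.168.0.0/16)


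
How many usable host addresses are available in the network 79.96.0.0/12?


Host bits = 32 - 12 = 20
Total addresses = 2^20 = 1048576
Usable = total - 2 (network and broadcast)
Usable hosts: 1048574


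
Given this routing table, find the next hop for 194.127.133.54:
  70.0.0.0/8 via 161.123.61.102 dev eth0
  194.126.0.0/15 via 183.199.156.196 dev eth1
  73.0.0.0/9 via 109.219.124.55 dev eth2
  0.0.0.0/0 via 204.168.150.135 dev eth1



Longest prefix match for 194.127.133.54:
  /8 70.0.0.0: no
  /15 194.126.0.0: MATCH
  /9 73.0.0.0: no
  /0 0.0.0.0: MATCH
Selected: next-hop 183.199.156.196 via eth1 (matched /15)


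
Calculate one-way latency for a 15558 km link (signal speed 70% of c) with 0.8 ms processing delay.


Speed = 0.7 * 3e5 km/s = 210000 km/s
Propagation delay = 15558 / 210000 = 0.0741 s = 74.0857 ms
Processing delay = 0.8 ms
Total one-way latency = 74.8857 ms


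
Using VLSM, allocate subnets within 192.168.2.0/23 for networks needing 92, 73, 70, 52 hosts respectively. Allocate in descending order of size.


92 hosts -> /25 (126 usable): 192.168.2.0/25
73 hosts -> /25 (126 usable): 192.168.2.128/25
70 hosts -> /25 (126 usable): 192.168.3.0/25
52 hosts -> /26 (62 usable): 192.168.3.128/26
Allocation: 192.168.2.0/25 (92 hosts, 126 usable); 192.168.2.128/25 (73 hosts, 126 usable); 192.168.3.0/25 (70 hosts, 126 usable); 192.168.3.128/26 (52 hosts, 62 usable)


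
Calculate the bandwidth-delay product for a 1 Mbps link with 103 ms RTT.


BDP = bandwidth * RTT
= 1 Mbps * 103 ms
= 1 * 1e6 * 103 / 1000 bits
= 103000 bits
= 12875 bytes
= 12.5732 KB
BDP = 103000 bits (12875 bytes)


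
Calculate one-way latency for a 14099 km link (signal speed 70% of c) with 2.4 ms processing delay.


Speed = 0.7 * 3e5 km/s = 210000 km/s
Propagation delay = 14099 / 210000 = 0.0671 s = 67.1381 ms
Processing delay = 2.4 ms
Total one-way latency = 69.5381 ms


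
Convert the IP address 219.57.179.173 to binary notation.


219 = 11011011
57 = 00111001
179 = 10110011
173 = 10101101
Binary: 11011011.00111001.10110011.10101101


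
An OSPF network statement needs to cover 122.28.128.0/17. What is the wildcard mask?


Subnet mask: 255.255.128.0
Wildcard = 255.255.255.255 - subnet mask
255 - 255 = 0
255 - 255 = 0
255 - 128 = 127
255 - 0 = 255
Wildcard: 0.0.127.255
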